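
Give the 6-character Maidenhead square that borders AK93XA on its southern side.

AK92xx

Latitude subsquare a = 0; −1 → -1, wraps to 23 = x, carry into square.
Latitude square 3; −1 → 2.
The longitude characters are unchanged.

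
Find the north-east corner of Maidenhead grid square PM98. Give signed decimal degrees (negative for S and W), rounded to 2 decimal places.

39.00, 140.00

Field P=15, M=12: +15·20° lon, +12·10° lat → SW at lon 120°, lat 30°.
Square 9, 8: +9·2° lon, +8·1° lat → SW at lon 138°, lat 38°.
Cell spans 2° lon × 1° lat. NE corner is SW corner plus one full cell.
latitude 39.00, longitude 140.00.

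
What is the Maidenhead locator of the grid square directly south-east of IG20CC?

IG20db

Longitude subsquare c = 2; +1 → 3 = d.
Latitude subsquare c = 2; −1 → 1 = b.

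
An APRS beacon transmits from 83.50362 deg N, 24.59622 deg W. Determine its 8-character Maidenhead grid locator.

Shift to the Maidenhead origin (180°W, 90°S): lon 155.40378, lat 173.50362.
Field: lon ⌊155.40378/20⌋ = 7 → H; lat ⌊173.50362/10⌋ = 17 → R.
Square: lon ⌊15.40378/2⌋ = 7; lat ⌊3.50362/1⌋ = 3.
Subsquare: lon ⌊1.40378/0.0833333⌋ = 16 → q; lat ⌊0.50362/0.0416667⌋ = 12 → m.
Extended square: lon ⌊0.07045/0.00833333⌋ = 8; lat ⌊0.00362/0.00416667⌋ = 0.

HR73qm80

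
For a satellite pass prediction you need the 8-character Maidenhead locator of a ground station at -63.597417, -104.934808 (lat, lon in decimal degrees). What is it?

DC76mj76

Offset from 180°W / 90°S: lon 75.06519°, lat 26.40258°.
Field (20°×10°, letters A–R): lon ⌊75.06519/20⌋ = 3 → D; lat ⌊26.40258/10⌋ = 2 → C.
Square (2°×1°, digits 0–9): lon ⌊15.06519/2⌋ = 7; lat ⌊6.40258/1⌋ = 6.
Subsquare (5′×2.5′, letters a–x): lon ⌊1.06519/0.0833333⌋ = 12 → m; lat ⌊0.40258/0.0416667⌋ = 9 → j.
Extended square (30″×15″, digits 0–9): lon ⌊0.06519/0.00833333⌋ = 7; lat ⌊0.02758/0.00416667⌋ = 6.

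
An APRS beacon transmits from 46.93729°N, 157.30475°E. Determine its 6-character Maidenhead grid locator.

Offset from 180°W / 90°S: lon 337.3048°, lat 136.9373°.
Field (20°×10°, letters A–R): 337.3048/20 → 16 → Q, 136.9373/10 → 13 → N; chars QN.
Square (2°×1°, digits 0–9): 17.3048/2 → 8, 6.9373/1 → 6; chars 86.
Subsquare (5′×2.5′, letters a–x): 1.3048/0.0833333 → 15 → p, 0.9373/0.0416667 → 22 → w; chars pw.

QN86pw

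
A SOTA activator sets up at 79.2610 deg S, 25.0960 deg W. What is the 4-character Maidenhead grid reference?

Add 180° to longitude and 90° to latitude: 154.90, 10.74.
Field: lon ⌊154.90/20⌋ = 7 → H; lat ⌊10.74/10⌋ = 1 → B.
Square: lon ⌊14.90/2⌋ = 7; lat ⌊0.74/1⌋ = 0.

HB70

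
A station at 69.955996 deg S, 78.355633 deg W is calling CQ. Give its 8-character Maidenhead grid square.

Shift to the Maidenhead origin (180°W, 90°S): lon 101.64437, lat 20.04400.
Field: lon ⌊101.64437/20⌋ = 5 → F; lat ⌊20.04400/10⌋ = 2 → C.
Square: lon ⌊1.64437/2⌋ = 0; lat ⌊0.04400/1⌋ = 0.
Subsquare: lon ⌊1.64437/0.0833333⌋ = 19 → t; lat ⌊0.04400/0.0416667⌋ = 1 → b.
Extended square: lon ⌊0.06103/0.00833333⌋ = 7; lat ⌊0.00234/0.00416667⌋ = 0.

FC00tb70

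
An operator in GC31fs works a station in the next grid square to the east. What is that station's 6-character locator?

GC31gs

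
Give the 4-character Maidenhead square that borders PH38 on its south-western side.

Longitude square 3; −1 → 2.
Latitude square 8; −1 → 7.

PH27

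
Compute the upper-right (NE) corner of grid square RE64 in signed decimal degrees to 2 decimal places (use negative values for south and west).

-45.00, 174.00

Field R=17, E=4: +17·20° lon, +4·10° lat → SW at lon 160°, lat -50°.
Square 6, 4: +6·2° lon, +4·1° lat → SW at lon 172°, lat -46°.
Cell spans 2° lon × 1° lat. NE corner is SW corner plus one full cell.
latitude -45.00, longitude 174.00.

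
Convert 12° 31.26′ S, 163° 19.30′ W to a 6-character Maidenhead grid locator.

Shift to the Maidenhead origin (180°W, 90°S): lon 16.6783, lat 77.4790.
Field: 16.6783/20 → 0 → A, 77.4790/10 → 7 → H; chars AH.
Square: 16.6783/2 → 8, 7.4790/1 → 7; chars 87.
Subsquare: 0.6783/0.0833333 → 8 → i, 0.4790/0.0416667 → 11 → l; chars il.

AH87il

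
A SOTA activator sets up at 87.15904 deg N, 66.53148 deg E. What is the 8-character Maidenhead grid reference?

MR37gd38

Shift to the Maidenhead origin (180°W, 90°S): lon 246.53148, lat 177.15904.
Field: 246.53148/20 → 12 → M, 177.15904/10 → 17 → R; chars MR.
Square: 6.53148/2 → 3, 7.15904/1 → 7; chars 37.
Subsquare: 0.53148/0.0833333 → 6 → g, 0.15904/0.0416667 → 3 → d; chars gd.
Extended square: 0.03148/0.00833333 → 3, 0.03404/0.00416667 → 8; chars 38.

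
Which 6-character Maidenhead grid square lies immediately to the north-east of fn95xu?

Longitude subsquare x = 23; +1 → 24, wraps to 0 = a, carry into square.
Longitude square 9; +1 → 10, wraps to 0, carry into field.
Longitude field F = 5; +1 → 6 = G.
Latitude subsquare u = 20; +1 → 21 = v.

GN05av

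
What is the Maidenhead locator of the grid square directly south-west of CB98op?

CB98no

Longitude subsquare o = 14; −1 → 13 = n.
Latitude subsquare p = 15; −1 → 14 = o.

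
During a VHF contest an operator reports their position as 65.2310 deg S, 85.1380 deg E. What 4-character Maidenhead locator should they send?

NC24

Shift to the Maidenhead origin (180°W, 90°S): lon 265.14, lat 24.77.
Field: 265.14/20 → 13 → N, 24.77/10 → 2 → C; chars NC.
Square: 5.14/2 → 2, 4.77/1 → 4; chars 24.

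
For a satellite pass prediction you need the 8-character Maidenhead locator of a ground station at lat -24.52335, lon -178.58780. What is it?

Shift to the Maidenhead origin (180°W, 90°S): lon 1.41220, lat 65.47665.
Field: 1.41220/20 → 0 → A, 65.47665/10 → 6 → G; chars AG.
Square: 1.41220/2 → 0, 5.47665/1 → 5; chars 05.
Subsquare: 1.41220/0.0833333 → 16 → q, 0.47665/0.0416667 → 11 → l; chars ql.
Extended square: 0.07887/0.00833333 → 9, 0.01832/0.00416667 → 4; chars 94.

AG05ql94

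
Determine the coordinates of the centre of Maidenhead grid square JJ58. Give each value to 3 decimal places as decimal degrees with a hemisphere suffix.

Field J=9, J=9: +9·20° lon, +9·10° lat → SW at lon 0°, lat 0°.
Square 5, 8: +5·2° lon, +8·1° lat → SW at lon 10°, lat 8°.
Cell spans 2° lon × 1° lat. Centre is SW corner plus half of each.
latitude 8.500° N, longitude 11.000° E.

8.500° N, 11.000° E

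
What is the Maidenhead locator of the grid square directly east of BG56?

Longitude square 5; +1 → 6.
The latitude characters are unchanged.

BG66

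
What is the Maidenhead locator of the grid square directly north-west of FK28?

FK19

Longitude square 2; −1 → 1.
Latitude square 8; +1 → 9.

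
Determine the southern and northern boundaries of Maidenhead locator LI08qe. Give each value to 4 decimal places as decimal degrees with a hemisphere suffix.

Field L=11, I=8: +11·20° lon, +8·10° lat → SW at lon 40°, lat -10°.
Square 0, 8: +0·2° lon, +8·1° lat → SW at lon 40°, lat -2°.
Subsquare q=16, e=4: +16·0.0833333° lon, +4·0.0416667° lat → SW at lon 41.3333°, lat -1.83333°.
Cell spans 0.0833333° lon × 0.0416667° lat.
south 1.8333° S, north 1.7917° S.

1.8333° S, 1.7917° S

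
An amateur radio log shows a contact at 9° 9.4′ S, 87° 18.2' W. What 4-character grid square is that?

EI60

Add 180° to longitude and 90° to latitude: 92.70, 80.84.
Field (20°×10°, letters A–R): 92.70/20 → 4 → E, 80.84/10 → 8 → I; chars EI.
Square (2°×1°, digits 0–9): 12.70/2 → 6, 0.84/1 → 0; chars 60.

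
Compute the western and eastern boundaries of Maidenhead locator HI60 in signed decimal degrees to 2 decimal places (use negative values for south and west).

-28.00, -26.00

Field H=7, I=8: +7·20° lon, +8·10° lat → SW at lon -40°, lat -10°.
Square 6, 0: +6·2° lon, +0·1° lat → SW at lon -28°, lat -10°.
Cell spans 2° lon × 1° lat.
west -28.00, east -26.00.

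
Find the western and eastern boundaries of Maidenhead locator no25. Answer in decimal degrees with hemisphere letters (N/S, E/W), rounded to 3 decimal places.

84.000° E, 86.000° E

Field N=13, O=14: +13·20° lon, +14·10° lat → SW at lon 80°, lat 50°.
Square 2, 5: +2·2° lon, +5·1° lat → SW at lon 84°, lat 55°.
Cell spans 2° lon × 1° lat.
west 84.000° E, east 86.000° E.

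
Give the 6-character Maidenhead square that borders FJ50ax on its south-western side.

FJ40xw

Longitude subsquare a = 0; −1 → -1, wraps to 23 = x, carry into square.
Longitude square 5; −1 → 4.
Latitude subsquare x = 23; −1 → 22 = w.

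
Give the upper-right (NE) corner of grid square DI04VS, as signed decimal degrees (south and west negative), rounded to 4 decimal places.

Field D=3, I=8: +3·20° lon, +8·10° lat → SW at lon -120°, lat -10°.
Square 0, 4: +0·2° lon, +4·1° lat → SW at lon -120°, lat -6°.
Subsquare v=21, s=18: +21·0.0833333° lon, +18·0.0416667° lat → SW at lon -118.25°, lat -5.25°.
Cell spans 0.0833333° lon × 0.0416667° lat. NE corner is SW corner plus one full cell.
latitude -5.2083, longitude -118.1667.

-5.2083, -118.1667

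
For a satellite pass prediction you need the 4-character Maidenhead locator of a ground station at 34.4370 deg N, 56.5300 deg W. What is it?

GM14

Offset from 180°W / 90°S: lon 123.47°, lat 124.44°.
Field: 123.47/20 → 6 → G, 124.44/10 → 12 → M; chars GM.
Square: 3.47/2 → 1, 4.44/1 → 4; chars 14.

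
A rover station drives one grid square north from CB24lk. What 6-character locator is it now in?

CB24ll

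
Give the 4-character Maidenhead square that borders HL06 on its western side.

Longitude square 0; −1 → -1, wraps to 9, carry into field.
Longitude field H = 7; −1 → 6 = G.
The latitude characters are unchanged.

GL96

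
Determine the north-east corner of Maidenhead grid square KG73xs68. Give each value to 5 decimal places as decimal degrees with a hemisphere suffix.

26.21250° S, 35.97500° E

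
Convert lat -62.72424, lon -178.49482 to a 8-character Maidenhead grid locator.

Offset from 180°W / 90°S: lon 1.50518°, lat 27.27576°.
Field: 1.50518/20 → 0 → A, 27.27576/10 → 2 → C; chars AC.
Square: 1.50518/2 → 0, 7.27576/1 → 7; chars 07.
Subsquare: 1.50518/0.0833333 → 18 → s, 0.27576/0.0416667 → 6 → g; chars sg.
Extended square: 0.00518/0.00833333 → 0, 0.02576/0.00416667 → 6; chars 06.

AC07sg06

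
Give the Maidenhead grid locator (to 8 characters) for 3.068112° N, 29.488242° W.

Add 180° to longitude and 90° to latitude: 150.51176, 93.06811.
Field: lon ⌊150.51176/20⌋ = 7 → H; lat ⌊93.06811/10⌋ = 9 → J.
Square: lon ⌊10.51176/2⌋ = 5; lat ⌊3.06811/1⌋ = 3.
Subsquare: lon ⌊0.51176/0.0833333⌋ = 6 → g; lat ⌊0.06811/0.0416667⌋ = 1 → b.
Extended square: lon ⌊0.01176/0.00833333⌋ = 1; lat ⌊0.02645/0.00416667⌋ = 6.

HJ53gb16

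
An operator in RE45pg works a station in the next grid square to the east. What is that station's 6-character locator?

RE45qg

Longitude subsquare p = 15; +1 → 16 = q.
The latitude characters are unchanged.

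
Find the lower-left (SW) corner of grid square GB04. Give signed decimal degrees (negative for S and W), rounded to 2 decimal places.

-76.00, -60.00

Field G=6, B=1: +6·20° lon, +1·10° lat → SW at lon -60°, lat -80°.
Square 0, 4: +0·2° lon, +4·1° lat → SW at lon -60°, lat -76°.
latitude -76.00, longitude -60.00.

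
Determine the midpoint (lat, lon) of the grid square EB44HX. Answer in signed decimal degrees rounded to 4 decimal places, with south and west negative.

-75.0208, -91.3750

Field E=4, B=1: +4·20° lon, +1·10° lat → SW at lon -100°, lat -80°.
Square 4, 4: +4·2° lon, +4·1° lat → SW at lon -92°, lat -76°.
Subsquare h=7, x=23: +7·0.0833333° lon, +23·0.0416667° lat → SW at lon -91.4167°, lat -75.0417°.
Cell spans 0.0833333° lon × 0.0416667° lat. Centre is SW corner plus half of each.
latitude -75.0208, longitude -91.3750.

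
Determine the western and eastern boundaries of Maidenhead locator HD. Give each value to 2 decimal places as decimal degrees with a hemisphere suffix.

Field H=7, D=3: +7·20° lon, +3·10° lat → SW at lon -40°, lat -60°.
Cell spans 20° lon × 10° lat.
west 40.00° W, east 20.00° W.

40.00° W, 20.00° W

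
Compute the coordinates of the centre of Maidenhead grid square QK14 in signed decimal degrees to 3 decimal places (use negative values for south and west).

14.500, 143.000

Field Q=16, K=10: +16·20° lon, +10·10° lat → SW at lon 140°, lat 10°.
Square 1, 4: +1·2° lon, +4·1° lat → SW at lon 142°, lat 14°.
Cell spans 2° lon × 1° lat. Centre is SW corner plus half of each.
latitude 14.500, longitude 143.000.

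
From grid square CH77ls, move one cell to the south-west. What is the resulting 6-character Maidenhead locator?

CH77kr

Longitude subsquare l = 11; −1 → 10 = k.
Latitude subsquare s = 18; −1 → 17 = r.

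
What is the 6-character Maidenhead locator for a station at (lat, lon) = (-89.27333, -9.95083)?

IA50ar

Shift to the Maidenhead origin (180°W, 90°S): lon 170.0492, lat 0.7267.
Field: 170.0492/20 → 8 → I, 0.7267/10 → 0 → A; chars IA.
Square: 10.0492/2 → 5, 0.7267/1 → 0; chars 50.
Subsquare: 0.0492/0.0833333 → 0 → a, 0.7267/0.0416667 → 17 → r; chars ar.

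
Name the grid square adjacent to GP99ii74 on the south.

Latitude extended square 4; −1 → 3.
The longitude characters are unchanged.

GP99ii73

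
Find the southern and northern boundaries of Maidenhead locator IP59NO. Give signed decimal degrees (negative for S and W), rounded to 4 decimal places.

69.5833, 69.6250

Field I=8, P=15: +8·20° lon, +15·10° lat → SW at lon -20°, lat 60°.
Square 5, 9: +5·2° lon, +9·1° lat → SW at lon -10°, lat 69°.
Subsquare n=13, o=14: +13·0.0833333° lon, +14·0.0416667° lat → SW at lon -8.91667°, lat 69.5833°.
Cell spans 0.0833333° lon × 0.0416667° lat.
south 69.5833, north 69.6250.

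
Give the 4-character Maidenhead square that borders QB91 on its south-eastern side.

RB00

Longitude square 9; +1 → 10, wraps to 0, carry into field.
Longitude field Q = 16; +1 → 17 = R.
Latitude square 1; −1 → 0.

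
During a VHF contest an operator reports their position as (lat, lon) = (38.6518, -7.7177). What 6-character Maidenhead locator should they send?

IM68dp

Shift to the Maidenhead origin (180°W, 90°S): lon 172.2823, lat 128.6518.
Field: 172.2823/20 → 8 → I, 128.6518/10 → 12 → M; chars IM.
Square: 12.2823/2 → 6, 8.6518/1 → 8; chars 68.
Subsquare: 0.2823/0.0833333 → 3 → d, 0.6518/0.0416667 → 15 → p; chars dp.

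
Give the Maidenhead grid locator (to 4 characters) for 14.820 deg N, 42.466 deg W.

Add 180° to longitude and 90° to latitude: 137.53, 104.82.
Field (20°×10°, letters A–R): lon ⌊137.53/20⌋ = 6 → G; lat ⌊104.82/10⌋ = 10 → K.
Square (2°×1°, digits 0–9): lon ⌊17.53/2⌋ = 8; lat ⌊4.82/1⌋ = 4.

GK84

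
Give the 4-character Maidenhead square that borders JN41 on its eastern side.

JN51

Longitude square 4; +1 → 5.
The latitude characters are unchanged.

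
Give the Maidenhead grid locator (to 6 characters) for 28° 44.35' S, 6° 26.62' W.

IG61sg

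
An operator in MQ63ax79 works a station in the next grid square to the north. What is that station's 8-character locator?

MQ64aa70

Latitude extended square 9; +1 → 10, wraps to 0, carry into subsquare.
Latitude subsquare x = 23; +1 → 24, wraps to 0 = a, carry into square.
Latitude square 3; +1 → 4.
The longitude characters are unchanged.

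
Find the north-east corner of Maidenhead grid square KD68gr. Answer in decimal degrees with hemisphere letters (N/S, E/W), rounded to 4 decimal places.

51.2500° S, 32.5833° E

Field K=10, D=3: +10·20° lon, +3·10° lat → SW at lon 20°, lat -60°.
Square 6, 8: +6·2° lon, +8·1° lat → SW at lon 32°, lat -52°.
Subsquare g=6, r=17: +6·0.0833333° lon, +17·0.0416667° lat → SW at lon 32.5°, lat -51.2917°.
Cell spans 0.0833333° lon × 0.0416667° lat. NE corner is SW corner plus one full cell.
latitude 51.2500° S, longitude 32.5833° E.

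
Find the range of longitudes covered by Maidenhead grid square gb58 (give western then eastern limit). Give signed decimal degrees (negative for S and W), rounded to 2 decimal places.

Field G=6, B=1: +6·20° lon, +1·10° lat → SW at lon -60°, lat -80°.
Square 5, 8: +5·2° lon, +8·1° lat → SW at lon -50°, lat -72°.
Cell spans 2° lon × 1° lat.
west -50.00, east -48.00.

-50.00, -48.00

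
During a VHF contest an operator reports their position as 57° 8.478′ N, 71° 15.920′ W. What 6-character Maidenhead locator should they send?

Add 180° to longitude and 90° to latitude: 108.7347, 147.1413.
Field: 108.7347/20 → 5 → F, 147.1413/10 → 14 → O; chars FO.
Square: 8.7347/2 → 4, 7.1413/1 → 7; chars 47.
Subsquare: 0.7347/0.0833333 → 8 → i, 0.1413/0.0416667 → 3 → d; chars id.

FO47id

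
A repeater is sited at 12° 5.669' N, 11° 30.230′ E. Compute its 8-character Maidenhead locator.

JK52sc02

Offset from 180°W / 90°S: lon 191.50383°, lat 102.09448°.
Field (20°×10°, letters A–R): 191.50383/20 → 9 → J, 102.09448/10 → 10 → K; chars JK.
Square (2°×1°, digits 0–9): 11.50383/2 → 5, 2.09448/1 → 2; chars 52.
Subsquare (5′×2.5′, letters a–x): 1.50383/0.0833333 → 18 → s, 0.09448/0.0416667 → 2 → c; chars sc.
Extended square (30″×15″, digits 0–9): 0.00383/0.00833333 → 0, 0.01115/0.00416667 → 2; chars 02.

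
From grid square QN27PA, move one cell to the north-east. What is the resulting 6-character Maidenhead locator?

Longitude subsquare p = 15; +1 → 16 = q.
Latitude subsquare a = 0; +1 → 1 = b.

QN27qb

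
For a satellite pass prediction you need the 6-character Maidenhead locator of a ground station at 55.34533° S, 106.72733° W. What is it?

Offset from 180°W / 90°S: lon 73.2727°, lat 34.6547°.
Field: lon ⌊73.2727/20⌋ = 3 → D; lat ⌊34.6547/10⌋ = 3 → D.
Square: lon ⌊13.2727/2⌋ = 6; lat ⌊4.6547/1⌋ = 4.
Subsquare: lon ⌊1.2727/0.0833333⌋ = 15 → p; lat ⌊0.6547/0.0416667⌋ = 15 → p.

DD64pp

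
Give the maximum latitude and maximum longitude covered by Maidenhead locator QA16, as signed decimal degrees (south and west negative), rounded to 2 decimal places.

Field Q=16, A=0: +16·20° lon, +0·10° lat → SW at lon 140°, lat -90°.
Square 1, 6: +1·2° lon, +6·1° lat → SW at lon 142°, lat -84°.
Cell spans 2° lon × 1° lat. NE corner is SW corner plus one full cell.
latitude -83.00, longitude 144.00.

-83.00, 144.00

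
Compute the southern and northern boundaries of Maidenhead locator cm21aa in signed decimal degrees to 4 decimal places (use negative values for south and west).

Field C=2, M=12: +2·20° lon, +12·10° lat → SW at lon -140°, lat 30°.
Square 2, 1: +2·2° lon, +1·1° lat → SW at lon -136°, lat 31°.
Subsquare a=0, a=0: +0·0.0833333° lon, +0·0.0416667° lat → SW at lon -136°, lat 31°.
Cell spans 0.0833333° lon × 0.0416667° lat.
south 31.0000, north 31.0417.

31.0000, 31.0417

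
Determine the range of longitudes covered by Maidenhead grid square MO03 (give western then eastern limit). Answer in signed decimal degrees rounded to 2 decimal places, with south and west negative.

60.00, 62.00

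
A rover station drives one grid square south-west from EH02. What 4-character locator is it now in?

Longitude square 0; −1 → -1, wraps to 9, carry into field.
Longitude field E = 4; −1 → 3 = D.
Latitude square 2; −1 → 1.

DH91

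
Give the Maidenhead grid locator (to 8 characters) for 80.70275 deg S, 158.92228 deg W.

Shift to the Maidenhead origin (180°W, 90°S): lon 21.07772, lat 9.29725.
Field (20°×10°, letters A–R): 21.07772/20 → 1 → B, 9.29725/10 → 0 → A; chars BA.
Square (2°×1°, digits 0–9): 1.07772/2 → 0, 9.29725/1 → 9; chars 09.
Subsquare (5′×2.5′, letters a–x): 1.07772/0.0833333 → 12 → m, 0.29725/0.0416667 → 7 → h; chars mh.
Extended square (30″×15″, digits 0–9): 0.07772/0.00833333 → 9, 0.00558/0.00416667 → 1; chars 91.

BA09mh91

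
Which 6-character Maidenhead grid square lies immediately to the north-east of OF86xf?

OF96ag

Longitude subsquare x = 23; +1 → 24, wraps to 0 = a, carry into square.
Longitude square 8; +1 → 9.
Latitude subsquare f = 5; +1 → 6 = g.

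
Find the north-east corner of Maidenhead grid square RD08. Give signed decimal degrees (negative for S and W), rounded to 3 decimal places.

-51.000, 162.000

Field R=17, D=3: +17·20° lon, +3·10° lat → SW at lon 160°, lat -60°.
Square 0, 8: +0·2° lon, +8·1° lat → SW at lon 160°, lat -52°.
Cell spans 2° lon × 1° lat. NE corner is SW corner plus one full cell.
latitude -51.000, longitude 162.000.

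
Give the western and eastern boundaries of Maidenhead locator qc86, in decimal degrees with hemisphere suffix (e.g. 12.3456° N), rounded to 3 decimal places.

156.000° E, 158.000° E

Field Q=16, C=2: +16·20° lon, +2·10° lat → SW at lon 140°, lat -70°.
Square 8, 6: +8·2° lon, +6·1° lat → SW at lon 156°, lat -64°.
Cell spans 2° lon × 1° lat.
west 156.000° E, east 158.000° E.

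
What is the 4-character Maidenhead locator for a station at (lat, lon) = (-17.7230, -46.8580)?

GH62

Shift to the Maidenhead origin (180°W, 90°S): lon 133.14, lat 72.28.
Field (20°×10°, letters A–R): lon ⌊133.14/20⌋ = 6 → G; lat ⌊72.28/10⌋ = 7 → H.
Square (2°×1°, digits 0–9): lon ⌊13.14/2⌋ = 6; lat ⌊2.28/1⌋ = 2.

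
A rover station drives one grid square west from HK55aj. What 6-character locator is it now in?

HK45xj

Longitude subsquare a = 0; −1 → -1, wraps to 23 = x, carry into square.
Longitude square 5; −1 → 4.
The latitude characters are unchanged.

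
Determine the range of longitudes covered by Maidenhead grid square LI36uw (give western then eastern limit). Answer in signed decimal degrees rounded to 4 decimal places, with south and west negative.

Field L=11, I=8: +11·20° lon, +8·10° lat → SW at lon 40°, lat -10°.
Square 3, 6: +3·2° lon, +6·1° lat → SW at lon 46°, lat -4°.
Subsquare u=20, w=22: +20·0.0833333° lon, +22·0.0416667° lat → SW at lon 47.6667°, lat -3.08333°.
Cell spans 0.0833333° lon × 0.0416667° lat.
west 47.6667, east 47.7500.

47.6667, 47.7500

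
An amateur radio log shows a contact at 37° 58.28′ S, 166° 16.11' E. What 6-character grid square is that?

Offset from 180°W / 90°S: lon 346.2685°, lat 52.0287°.
Field (20°×10°, letters A–R): 346.2685/20 → 17 → R, 52.0287/10 → 5 → F; chars RF.
Square (2°×1°, digits 0–9): 6.2685/2 → 3, 2.0287/1 → 2; chars 32.
Subsquare (5′×2.5′, letters a–x): 0.2685/0.0833333 → 3 → d, 0.0287/0.0416667 → 0 → a; chars da.

RF32da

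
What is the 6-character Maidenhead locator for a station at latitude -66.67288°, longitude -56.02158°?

GC13xh

Add 180° to longitude and 90° to latitude: 123.9784, 23.3271.
Field: lon ⌊123.9784/20⌋ = 6 → G; lat ⌊23.3271/10⌋ = 2 → C.
Square: lon ⌊3.9784/2⌋ = 1; lat ⌊3.3271/1⌋ = 3.
Subsquare: lon ⌊1.9784/0.0833333⌋ = 23 → x; lat ⌊0.3271/0.0416667⌋ = 7 → h.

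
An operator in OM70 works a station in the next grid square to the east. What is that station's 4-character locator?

OM80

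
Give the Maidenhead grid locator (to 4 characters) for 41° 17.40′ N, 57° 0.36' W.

Offset from 180°W / 90°S: lon 122.99°, lat 131.29°.
Field (20°×10°, letters A–R): 122.99/20 → 6 → G, 131.29/10 → 13 → N; chars GN.
Square (2°×1°, digits 0–9): 2.99/2 → 1, 1.29/1 → 1; chars 11.

GN11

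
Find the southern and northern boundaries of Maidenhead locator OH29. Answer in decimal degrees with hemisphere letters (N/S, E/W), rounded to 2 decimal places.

Field O=14, H=7: +14·20° lon, +7·10° lat → SW at lon 100°, lat -20°.
Square 2, 9: +2·2° lon, +9·1° lat → SW at lon 104°, lat -11°.
Cell spans 2° lon × 1° lat.
south 11.00° S, north 10.00° S.

11.00° S, 10.00° S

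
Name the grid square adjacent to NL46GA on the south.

NL45gx

Latitude subsquare a = 0; −1 → -1, wraps to 23 = x, carry into square.
Latitude square 6; −1 → 5.
The longitude characters are unchanged.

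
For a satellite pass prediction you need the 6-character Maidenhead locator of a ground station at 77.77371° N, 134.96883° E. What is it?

PQ77ls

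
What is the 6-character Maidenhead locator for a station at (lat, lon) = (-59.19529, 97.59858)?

Offset from 180°W / 90°S: lon 277.5986°, lat 30.8047°.
Field (20°×10°, letters A–R): lon ⌊277.5986/20⌋ = 13 → N; lat ⌊30.8047/10⌋ = 3 → D.
Square (2°×1°, digits 0–9): lon ⌊17.5986/2⌋ = 8; lat ⌊0.8047/1⌋ = 0.
Subsquare (5′×2.5′, letters a–x): lon ⌊1.5986/0.0833333⌋ = 19 → t; lat ⌊0.8047/0.0416667⌋ = 19 → t.

ND80tt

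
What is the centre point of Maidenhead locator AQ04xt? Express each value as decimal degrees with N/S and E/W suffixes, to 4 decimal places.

74.8125° N, 178.0417° W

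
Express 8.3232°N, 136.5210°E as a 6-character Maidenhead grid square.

PJ88gh

Shift to the Maidenhead origin (180°W, 90°S): lon 316.5210, lat 98.3232.
Field (20°×10°, letters A–R): lon ⌊316.5210/20⌋ = 15 → P; lat ⌊98.3232/10⌋ = 9 → J.
Square (2°×1°, digits 0–9): lon ⌊16.5210/2⌋ = 8; lat ⌊8.3232/1⌋ = 8.
Subsquare (5′×2.5′, letters a–x): lon ⌊0.5210/0.0833333⌋ = 6 → g; lat ⌊0.3232/0.0416667⌋ = 7 → h.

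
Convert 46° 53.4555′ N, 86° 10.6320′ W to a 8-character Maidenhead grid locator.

EN66vv83

Shift to the Maidenhead origin (180°W, 90°S): lon 93.82280, lat 136.89093.
Field: 93.82280/20 → 4 → E, 136.89093/10 → 13 → N; chars EN.
Square: 13.82280/2 → 6, 6.89093/1 → 6; chars 66.
Subsquare: 1.82280/0.0833333 → 21 → v, 0.89093/0.0416667 → 21 → v; chars vv.
Extended square: 0.07280/0.00833333 → 8, 0.01593/0.00416667 → 3; chars 83.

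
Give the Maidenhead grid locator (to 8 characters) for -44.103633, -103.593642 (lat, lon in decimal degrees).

DE85ev85

Shift to the Maidenhead origin (180°W, 90°S): lon 76.40636, lat 45.89637.
Field: 76.40636/20 → 3 → D, 45.89637/10 → 4 → E; chars DE.
Square: 16.40636/2 → 8, 5.89637/1 → 5; chars 85.
Subsquare: 0.40636/0.0833333 → 4 → e, 0.89637/0.0416667 → 21 → v; chars ev.
Extended square: 0.07302/0.00833333 → 8, 0.02137/0.00416667 → 5; chars 85.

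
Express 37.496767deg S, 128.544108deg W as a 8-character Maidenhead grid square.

CF52rm40

Add 180° to longitude and 90° to latitude: 51.45589, 52.50323.
Field: lon ⌊51.45589/20⌋ = 2 → C; lat ⌊52.50323/10⌋ = 5 → F.
Square: lon ⌊11.45589/2⌋ = 5; lat ⌊2.50323/1⌋ = 2.
Subsquare: lon ⌊1.45589/0.0833333⌋ = 17 → r; lat ⌊0.50323/0.0416667⌋ = 12 → m.
Extended square: lon ⌊0.03923/0.00833333⌋ = 4; lat ⌊0.00323/0.00416667⌋ = 0.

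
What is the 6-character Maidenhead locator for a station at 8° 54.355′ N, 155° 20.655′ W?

Offset from 180°W / 90°S: lon 24.6558°, lat 98.9059°.
Field: 24.6558/20 → 1 → B, 98.9059/10 → 9 → J; chars BJ.
Square: 4.6558/2 → 2, 8.9059/1 → 8; chars 28.
Subsquare: 0.6558/0.0833333 → 7 → h, 0.9059/0.0416667 → 21 → v; chars hv.

BJ28hv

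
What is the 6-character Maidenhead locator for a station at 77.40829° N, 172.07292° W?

Shift to the Maidenhead origin (180°W, 90°S): lon 7.9271, lat 167.4083.
Field (20°×10°, letters A–R): lon ⌊7.9271/20⌋ = 0 → A; lat ⌊167.4083/10⌋ = 16 → Q.
Square (2°×1°, digits 0–9): lon ⌊7.9271/2⌋ = 3; lat ⌊7.4083/1⌋ = 7.
Subsquare (5′×2.5′, letters a–x): lon ⌊1.9271/0.0833333⌋ = 23 → x; lat ⌊0.4083/0.0416667⌋ = 9 → j.

AQ37xj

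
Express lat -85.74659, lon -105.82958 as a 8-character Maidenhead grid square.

DA74cg00

Add 180° to longitude and 90° to latitude: 74.17042, 4.25341.
Field: lon ⌊74.17042/20⌋ = 3 → D; lat ⌊4.25341/10⌋ = 0 → A.
Square: lon ⌊14.17042/2⌋ = 7; lat ⌊4.25341/1⌋ = 4.
Subsquare: lon ⌊0.17042/0.0833333⌋ = 2 → c; lat ⌊0.25341/0.0416667⌋ = 6 → g.
Extended square: lon ⌊0.00375/0.00833333⌋ = 0; lat ⌊0.00341/0.00416667⌋ = 0.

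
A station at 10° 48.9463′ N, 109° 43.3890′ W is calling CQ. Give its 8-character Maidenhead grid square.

DK50dt35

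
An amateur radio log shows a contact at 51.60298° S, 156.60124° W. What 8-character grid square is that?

BD18qj75

Shift to the Maidenhead origin (180°W, 90°S): lon 23.39876, lat 38.39702.
Field: lon ⌊23.39876/20⌋ = 1 → B; lat ⌊38.39702/10⌋ = 3 → D.
Square: lon ⌊3.39876/2⌋ = 1; lat ⌊8.39702/1⌋ = 8.
Subsquare: lon ⌊1.39876/0.0833333⌋ = 16 → q; lat ⌊0.39702/0.0416667⌋ = 9 → j.
Extended square: lon ⌊0.06543/0.00833333⌋ = 7; lat ⌊0.02202/0.00416667⌋ = 5.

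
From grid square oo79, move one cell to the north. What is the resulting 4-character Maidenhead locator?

OP70

Latitude square 9; +1 → 10, wraps to 0, carry into field.
Latitude field O = 14; +1 → 15 = P.
The longitude characters are unchanged.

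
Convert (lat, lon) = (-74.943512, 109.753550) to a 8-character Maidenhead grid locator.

OB45vb03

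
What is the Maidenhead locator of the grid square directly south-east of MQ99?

NQ08

Longitude square 9; +1 → 10, wraps to 0, carry into field.
Longitude field M = 12; +1 → 13 = N.
Latitude square 9; −1 → 8.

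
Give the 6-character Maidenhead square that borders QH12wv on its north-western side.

QH12vw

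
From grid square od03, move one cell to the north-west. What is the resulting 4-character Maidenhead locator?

ND94

Longitude square 0; −1 → -1, wraps to 9, carry into field.
Longitude field O = 14; −1 → 13 = N.
Latitude square 3; +1 → 4.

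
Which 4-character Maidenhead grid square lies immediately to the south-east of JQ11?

JQ20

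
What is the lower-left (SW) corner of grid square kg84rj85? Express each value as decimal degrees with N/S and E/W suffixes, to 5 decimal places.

25.60417° S, 37.48333° E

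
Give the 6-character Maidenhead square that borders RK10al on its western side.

Longitude subsquare a = 0; −1 → -1, wraps to 23 = x, carry into square.
Longitude square 1; −1 → 0.
The latitude characters are unchanged.

RK00xl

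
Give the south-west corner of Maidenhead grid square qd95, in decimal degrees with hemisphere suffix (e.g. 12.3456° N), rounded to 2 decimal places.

55.00° S, 158.00° E

Field Q=16, D=3: +16·20° lon, +3·10° lat → SW at lon 140°, lat -60°.
Square 9, 5: +9·2° lon, +5·1° lat → SW at lon 158°, lat -55°.
latitude 55.00° S, longitude 158.00° E.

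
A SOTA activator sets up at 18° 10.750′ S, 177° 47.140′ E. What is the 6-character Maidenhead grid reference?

RH81vt

Offset from 180°W / 90°S: lon 357.7857°, lat 71.8208°.
Field: lon ⌊357.7857/20⌋ = 17 → R; lat ⌊71.8208/10⌋ = 7 → H.
Square: lon ⌊17.7857/2⌋ = 8; lat ⌊1.8208/1⌋ = 1.
Subsquare: lon ⌊1.7857/0.0833333⌋ = 21 → v; lat ⌊0.8208/0.0416667⌋ = 19 → t.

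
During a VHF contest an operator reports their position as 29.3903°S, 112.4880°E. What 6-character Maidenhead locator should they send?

Shift to the Maidenhead origin (180°W, 90°S): lon 292.4880, lat 60.6097.
Field: lon ⌊292.4880/20⌋ = 14 → O; lat ⌊60.6097/10⌋ = 6 → G.
Square: lon ⌊12.4880/2⌋ = 6; lat ⌊0.6097/1⌋ = 0.
Subsquare: lon ⌊0.4880/0.0833333⌋ = 5 → f; lat ⌊0.6097/0.0416667⌋ = 14 → o.

OG60fo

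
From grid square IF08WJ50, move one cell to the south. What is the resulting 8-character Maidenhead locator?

Latitude extended square 0; −1 → -1, wraps to 9, carry into subsquare.
Latitude subsquare j = 9; −1 → 8 = i.
The longitude characters are unchanged.

IF08wi59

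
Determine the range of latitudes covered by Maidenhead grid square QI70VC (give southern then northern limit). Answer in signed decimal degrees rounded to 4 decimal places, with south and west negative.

-9.9167, -9.8750

Field Q=16, I=8: +16·20° lon, +8·10° lat → SW at lon 140°, lat -10°.
Square 7, 0: +7·2° lon, +0·1° lat → SW at lon 154°, lat -10°.
Subsquare v=21, c=2: +21·0.0833333° lon, +2·0.0416667° lat → SW at lon 155.75°, lat -9.91667°.
Cell spans 0.0833333° lon × 0.0416667° lat.
south -9.9167, north -9.8750.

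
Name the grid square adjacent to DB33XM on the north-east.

DB43an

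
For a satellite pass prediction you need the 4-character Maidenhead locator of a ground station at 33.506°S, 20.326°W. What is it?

HF96

Shift to the Maidenhead origin (180°W, 90°S): lon 159.67, lat 56.49.
Field (20°×10°, letters A–R): 159.67/20 → 7 → H, 56.49/10 → 5 → F; chars HF.
Square (2°×1°, digits 0–9): 19.67/2 → 9, 6.49/1 → 6; chars 96.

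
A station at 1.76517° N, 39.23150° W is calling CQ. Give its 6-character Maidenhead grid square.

Shift to the Maidenhead origin (180°W, 90°S): lon 140.7685, lat 91.7652.
Field: 140.7685/20 → 7 → H, 91.7652/10 → 9 → J; chars HJ.
Square: 0.7685/2 → 0, 1.7652/1 → 1; chars 01.
Subsquare: 0.7685/0.0833333 → 9 → j, 0.7652/0.0416667 → 18 → s; chars js.

HJ01js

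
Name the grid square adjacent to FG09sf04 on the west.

FG09rf94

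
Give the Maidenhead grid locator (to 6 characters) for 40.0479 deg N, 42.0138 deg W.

GN80xb

Offset from 180°W / 90°S: lon 137.9862°, lat 130.0479°.
Field: lon ⌊137.9862/20⌋ = 6 → G; lat ⌊130.0479/10⌋ = 13 → N.
Square: lon ⌊17.9862/2⌋ = 8; lat ⌊0.0479/1⌋ = 0.
Subsquare: lon ⌊1.9862/0.0833333⌋ = 23 → x; lat ⌊0.0479/0.0416667⌋ = 1 → b.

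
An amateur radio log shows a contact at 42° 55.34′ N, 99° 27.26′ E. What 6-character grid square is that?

NN92rw

Offset from 180°W / 90°S: lon 279.4543°, lat 132.9223°.
Field (20°×10°, letters A–R): lon ⌊279.4543/20⌋ = 13 → N; lat ⌊132.9223/10⌋ = 13 → N.
Square (2°×1°, digits 0–9): lon ⌊19.4543/2⌋ = 9; lat ⌊2.9223/1⌋ = 2.
Subsquare (5′×2.5′, letters a–x): lon ⌊1.4543/0.0833333⌋ = 17 → r; lat ⌊0.9223/0.0416667⌋ = 22 → w.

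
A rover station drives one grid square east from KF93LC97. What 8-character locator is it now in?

Longitude extended square 9; +1 → 10, wraps to 0, carry into subsquare.
Longitude subsquare l = 11; +1 → 12 = m.
The latitude characters are unchanged.

KF93mc07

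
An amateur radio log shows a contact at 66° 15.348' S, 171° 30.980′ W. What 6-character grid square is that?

AC43fr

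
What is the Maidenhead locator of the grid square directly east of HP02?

Longitude square 0; +1 → 1.
The latitude characters are unchanged.

HP12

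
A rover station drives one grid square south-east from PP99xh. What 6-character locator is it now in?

Longitude subsquare x = 23; +1 → 24, wraps to 0 = a, carry into square.
Longitude square 9; +1 → 10, wraps to 0, carry into field.
Longitude field P = 15; +1 → 16 = Q.
Latitude subsquare h = 7; −1 → 6 = g.

QP09ag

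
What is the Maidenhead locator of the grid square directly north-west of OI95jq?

OI95ir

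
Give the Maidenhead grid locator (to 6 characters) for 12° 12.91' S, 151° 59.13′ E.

QH57xs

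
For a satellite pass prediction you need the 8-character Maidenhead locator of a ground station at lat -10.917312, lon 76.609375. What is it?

Add 180° to longitude and 90° to latitude: 256.60938, 79.08269.
Field: lon ⌊256.60938/20⌋ = 12 → M; lat ⌊79.08269/10⌋ = 7 → H.
Square: lon ⌊16.60938/2⌋ = 8; lat ⌊9.08269/1⌋ = 9.
Subsquare: lon ⌊0.60938/0.0833333⌋ = 7 → h; lat ⌊0.08269/0.0416667⌋ = 1 → b.
Extended square: lon ⌊0.02604/0.00833333⌋ = 3; lat ⌊0.04102/0.00416667⌋ = 9.

MH89hb39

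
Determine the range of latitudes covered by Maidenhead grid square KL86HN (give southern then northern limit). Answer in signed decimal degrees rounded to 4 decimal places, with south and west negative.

26.5417, 26.5833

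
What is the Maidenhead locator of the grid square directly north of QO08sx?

QO09sa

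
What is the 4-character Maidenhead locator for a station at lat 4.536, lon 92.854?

Add 180° to longitude and 90° to latitude: 272.85, 94.54.
Field: 272.85/20 → 13 → N, 94.54/10 → 9 → J; chars NJ.
Square: 12.85/2 → 6, 4.54/1 → 4; chars 64.

NJ64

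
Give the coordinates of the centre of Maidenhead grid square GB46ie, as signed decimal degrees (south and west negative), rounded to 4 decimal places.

Field G=6, B=1: +6·20° lon, +1·10° lat → SW at lon -60°, lat -80°.
Square 4, 6: +4·2° lon, +6·1° lat → SW at lon -52°, lat -74°.
Subsquare i=8, e=4: +8·0.0833333° lon, +4·0.0416667° lat → SW at lon -51.3333°, lat -73.8333°.
Cell spans 0.0833333° lon × 0.0416667° lat. Centre is SW corner plus half of each.
latitude -73.8125, longitude -51.2917.

-73.8125, -51.2917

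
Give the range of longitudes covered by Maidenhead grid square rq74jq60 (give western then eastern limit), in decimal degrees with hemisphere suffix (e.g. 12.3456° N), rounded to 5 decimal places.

174.80000° E, 174.80833° E

Field R=17, Q=16: +17·20° lon, +16·10° lat → SW at lon 160°, lat 70°.
Square 7, 4: +7·2° lon, +4·1° lat → SW at lon 174°, lat 74°.
Subsquare j=9, q=16: +9·0.0833333° lon, +16·0.0416667° lat → SW at lon 174.75°, lat 74.6667°.
Extended square 6, 0: +6·0.00833333° lon, +0·0.00416667° lat → SW at lon 174.8°, lat 74.6667°.
Cell spans 0.00833333° lon × 0.00416667° lat.
west 174.80000° E, east 174.80833° E.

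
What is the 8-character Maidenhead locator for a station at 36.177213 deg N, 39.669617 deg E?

Shift to the Maidenhead origin (180°W, 90°S): lon 219.66962, lat 126.17721.
Field (20°×10°, letters A–R): lon ⌊219.66962/20⌋ = 10 → K; lat ⌊126.17721/10⌋ = 12 → M.
Square (2°×1°, digits 0–9): lon ⌊19.66962/2⌋ = 9; lat ⌊6.17721/1⌋ = 6.
Subsquare (5′×2.5′, letters a–x): lon ⌊1.66962/0.0833333⌋ = 20 → u; lat ⌊0.17721/0.0416667⌋ = 4 → e.
Extended square (30″×15″, digits 0–9): lon ⌊0.00295/0.00833333⌋ = 0; lat ⌊0.01055/0.00416667⌋ = 2.

KM96ue02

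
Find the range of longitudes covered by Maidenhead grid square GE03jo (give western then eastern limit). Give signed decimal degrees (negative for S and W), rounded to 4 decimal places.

-59.2500, -59.1667

Field G=6, E=4: +6·20° lon, +4·10° lat → SW at lon -60°, lat -50°.
Square 0, 3: +0·2° lon, +3·1° lat → SW at lon -60°, lat -47°.
Subsquare j=9, o=14: +9·0.0833333° lon, +14·0.0416667° lat → SW at lon -59.25°, lat -46.4167°.
Cell spans 0.0833333° lon × 0.0416667° lat.
west -59.2500, east -59.1667.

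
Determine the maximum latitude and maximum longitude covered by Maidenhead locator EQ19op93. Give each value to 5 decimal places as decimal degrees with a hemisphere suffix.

Field E=4, Q=16: +4·20° lon, +16·10° lat → SW at lon -100°, lat 70°.
Square 1, 9: +1·2° lon, +9·1° lat → SW at lon -98°, lat 79°.
Subsquare o=14, p=15: +14·0.0833333° lon, +15·0.0416667° lat → SW at lon -96.8333°, lat 79.625°.
Extended square 9, 3: +9·0.00833333° lon, +3·0.00416667° lat → SW at lon -96.7583°, lat 79.6375°.
Cell spans 0.00833333° lon × 0.00416667° lat. NE corner is SW corner plus one full cell.
latitude 79.64167° N, longitude 96.75000° W.

79.64167° N, 96.75000° W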